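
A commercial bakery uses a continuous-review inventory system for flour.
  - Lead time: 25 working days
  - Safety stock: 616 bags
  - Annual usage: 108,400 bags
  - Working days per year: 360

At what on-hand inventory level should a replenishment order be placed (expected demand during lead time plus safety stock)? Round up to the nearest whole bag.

Daily demand d = 108,400 / 360 = 301.111 bags/day
Demand during lead time = 301.111 × 25 = 7,527.78
Reorder point = 7,527.78 + 616 = 8,143.78 → round up

8,144 bags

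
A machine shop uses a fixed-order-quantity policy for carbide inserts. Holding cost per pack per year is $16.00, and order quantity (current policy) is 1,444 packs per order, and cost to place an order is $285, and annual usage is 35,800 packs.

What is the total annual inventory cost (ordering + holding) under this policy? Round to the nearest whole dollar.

Annual ordering cost = (D/Q)·S = (35,800/1,444) × 285 = $7,065.79
Annual holding cost  = (Q/2)·H = (1,444/2) × 16 = $11,552.00
Total = $7,065.79 + $11,552.00 = $18,617.79

$18,618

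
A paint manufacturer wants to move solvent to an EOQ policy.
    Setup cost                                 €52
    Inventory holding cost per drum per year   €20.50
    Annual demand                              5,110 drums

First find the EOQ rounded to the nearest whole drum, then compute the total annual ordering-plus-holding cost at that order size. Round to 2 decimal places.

2DS/H = 2·5,110·52/20.5 = 25,923.90
EOQ = √25,923.90 ≈ 161.01 → Q = 161 drums
Annual ordering cost = (D/Q)·S = (5,110/161) × 52 = €1,650.43
Annual holding cost  = (Q/2)·H = (161/2) × 20.5 = €1,650.25
Total = €1,650.43 + €1,650.25 = €3,300.68

€3,300.68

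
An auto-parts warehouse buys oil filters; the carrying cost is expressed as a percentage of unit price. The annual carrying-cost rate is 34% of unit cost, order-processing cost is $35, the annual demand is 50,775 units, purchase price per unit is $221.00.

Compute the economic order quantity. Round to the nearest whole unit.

217 units

H = i·C = 0.34 × $221 = $75.1400 per unit-year
2DS/H = 2·50,775·35/75.14 = 47,301.70
EOQ = √47,301.70 ≈ 217.49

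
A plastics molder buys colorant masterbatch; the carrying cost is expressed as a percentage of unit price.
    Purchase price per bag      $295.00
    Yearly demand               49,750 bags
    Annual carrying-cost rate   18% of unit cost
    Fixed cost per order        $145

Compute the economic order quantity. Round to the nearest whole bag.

H = i·C = 0.18 × $295 = $53.1000 per bag-year
EOQ = √(2DS/H) = √(2 × 49,750 × 145 / 53.1)
    = √(271,704.33) ≈ 521.25

521 bags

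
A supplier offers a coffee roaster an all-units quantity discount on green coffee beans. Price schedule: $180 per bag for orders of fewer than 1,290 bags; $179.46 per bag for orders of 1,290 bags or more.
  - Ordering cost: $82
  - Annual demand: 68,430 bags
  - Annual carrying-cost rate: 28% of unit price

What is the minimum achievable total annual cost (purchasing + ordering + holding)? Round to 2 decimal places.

H₁ = 28%×$180 = $50.4000;  H₂ = 28%×$179.46 = $50.2488
EOQ₁ = √(2×68,430×82/50.4000) = 471.88  (< 1,290, feasible at tier 1)
EOQ₂ = √(2×68,430×82/50.2488) = 472.59  (< 1,290 → use Q = 1,290 at tier-2 price)
TC(tier 1 (EOQ₁), Q≈471.9) = $12,341,182.66
TC(tier 2, Q≈1,290.0) = $12,317,208.09
Minimum at tier 2: $12,317,208.09

$12,317,208.09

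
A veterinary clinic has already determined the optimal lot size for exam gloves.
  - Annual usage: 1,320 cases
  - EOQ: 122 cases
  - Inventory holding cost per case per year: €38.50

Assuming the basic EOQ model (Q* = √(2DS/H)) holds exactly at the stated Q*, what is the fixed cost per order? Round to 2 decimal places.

€217.06

Since Q* = (2DS/H)^½, squaring gives Q*²·H = 2DS.
S = Q²H / (2D) = 122² × 38.5 / (2 × 1,320) = 217.0583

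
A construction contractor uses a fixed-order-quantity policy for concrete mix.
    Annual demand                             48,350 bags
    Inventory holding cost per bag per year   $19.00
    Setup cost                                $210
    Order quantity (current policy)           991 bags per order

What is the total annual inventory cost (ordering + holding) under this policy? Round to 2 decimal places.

Ordering: D/Q × S = 48,350/991 × $210 = $10,245.71
Holding:  Q/2 × H = 991/2 × $19 = $9,414.50
Total = $10,245.71 + $9,414.50 = $19,660.21

$19,660.21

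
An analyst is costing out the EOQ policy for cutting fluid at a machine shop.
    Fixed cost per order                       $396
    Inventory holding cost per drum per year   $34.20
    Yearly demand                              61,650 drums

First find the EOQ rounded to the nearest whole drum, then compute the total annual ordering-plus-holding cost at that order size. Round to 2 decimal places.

Q* = √(2·D·S / H) = √(2·61,650·396 / 34.2) = √1,427,684.2 ≈ 1,194.86 → Q = 1,195 drums
Ordering: D/Q × S = 61,650/1,195 × $396 = $20,429.62
Holding:  Q/2 × H = 1,195/2 × $34.2 = $20,434.50
Total = $20,429.62 + $20,434.50 = $40,864.12

$40,864.12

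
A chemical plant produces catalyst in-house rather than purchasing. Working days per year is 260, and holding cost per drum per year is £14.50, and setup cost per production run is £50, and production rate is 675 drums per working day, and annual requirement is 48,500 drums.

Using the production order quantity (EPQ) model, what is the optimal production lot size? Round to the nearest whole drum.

680 drums

d = 48,500/260 = 186.5385 drums/day;  effective holding cost H(1 − d/p) = 14.5·(1 − 186.5385/675) = 10.49288
Q* = √(2DS / H_eff) = √(2·48,500·50 / 10.49288) ≈ 679.87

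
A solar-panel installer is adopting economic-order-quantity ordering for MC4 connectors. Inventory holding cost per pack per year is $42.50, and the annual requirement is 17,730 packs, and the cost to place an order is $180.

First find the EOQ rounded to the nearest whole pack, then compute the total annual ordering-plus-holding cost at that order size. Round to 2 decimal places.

EOQ = √(2DS/H) = √(2 × 17,730 × 180 / 42.5)
    = √(150,183.53) ≈ 387.54 → Q = 388 packs
Ordering: D/Q × S = 17,730/388 × $180 = $8,225.26
Holding:  Q/2 × H = 388/2 × $42.5 = $8,245.00
Total = $8,225.26 + $8,245.00 = $16,470.26

$16,470.26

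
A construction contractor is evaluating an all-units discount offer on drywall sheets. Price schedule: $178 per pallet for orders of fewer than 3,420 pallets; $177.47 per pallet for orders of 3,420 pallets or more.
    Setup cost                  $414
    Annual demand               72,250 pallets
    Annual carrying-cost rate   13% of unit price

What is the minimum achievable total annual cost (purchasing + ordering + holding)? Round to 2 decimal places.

H₁ = 13%×$178 = $23.1400;  H₂ = 13%×$177.47 = $23.0711
EOQ₁ = √(2×72,250×414/23.1400) = 1,607.88  (< 3,420, feasible at tier 1)
EOQ₂ = √(2×72,250×414/23.0711) = 1,610.27  (< 3,420 → use Q = 3,420 at tier-2 price)
TC(tier 1 (EOQ₁), Q≈1,607.9) = $12,897,706.24
TC(tier 2, Q≈3,420.0) = $12,870,405.13
Minimum at tier 2: $12,870,405.13

$12,870,405.13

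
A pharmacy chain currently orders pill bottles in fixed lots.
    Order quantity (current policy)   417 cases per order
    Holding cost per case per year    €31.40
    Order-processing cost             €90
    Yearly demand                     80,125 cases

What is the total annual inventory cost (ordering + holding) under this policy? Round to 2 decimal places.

€23,840.07

Ordering: D/Q × S = 80,125/417 × €90 = €17,293.17
Holding:  Q/2 × H = 417/2 × €31.4 = €6,546.90
Total = €17,293.17 + €6,546.90 = €23,840.07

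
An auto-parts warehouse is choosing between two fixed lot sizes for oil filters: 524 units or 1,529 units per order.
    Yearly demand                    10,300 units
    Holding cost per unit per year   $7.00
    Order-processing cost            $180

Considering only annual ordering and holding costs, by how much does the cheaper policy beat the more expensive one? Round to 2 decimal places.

Annual cost at Q: ordering D·S/Q plus holding Q·H/2.
TC(524) = (10,300/524)×180 + (524/2)×7 = $5,372.17
TC(1,529) = (10,300/1,529)×180 + (1,529/2)×7 = $6,564.06
Cheaper: Q = 524.  Difference = $1,191.89

$1,191.89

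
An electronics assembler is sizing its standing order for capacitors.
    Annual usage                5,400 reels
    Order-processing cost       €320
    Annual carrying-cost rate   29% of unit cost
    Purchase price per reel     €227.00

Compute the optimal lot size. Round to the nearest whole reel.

229 reels

Carrying cost H = €227 × 29% = €65.8300/reel/yr
EOQ = √(2DS/H) = √(2 × 5,400 × 320 / 65.83)
    = √(52,498.86) ≈ 229.13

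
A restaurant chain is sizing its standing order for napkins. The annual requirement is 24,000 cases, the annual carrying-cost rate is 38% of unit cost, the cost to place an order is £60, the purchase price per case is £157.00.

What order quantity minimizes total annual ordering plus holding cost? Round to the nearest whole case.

Carrying cost H = £157 × 38% = £59.6600/case/yr
Q* = √(2·D·S / H) = √(2·24,000·60 / 59.66) = √48,273.6 ≈ 219.71

220 cases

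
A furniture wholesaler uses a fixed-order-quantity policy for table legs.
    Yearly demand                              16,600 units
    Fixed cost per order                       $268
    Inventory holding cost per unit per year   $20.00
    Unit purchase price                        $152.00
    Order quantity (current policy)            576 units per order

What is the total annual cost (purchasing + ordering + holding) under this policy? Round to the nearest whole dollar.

$2,536,684

Annual ordering cost = (D/Q)·S = (16,600/576) × 268 = $7,723.61
Annual holding cost  = (Q/2)·H = (576/2) × 20 = $5,760.00
Purchase cost = D·C = 16,600 × 152 = $2,523,200.00
Total = $7,723.61 + $5,760.00 + $2,523,200.00 = $2,536,683.61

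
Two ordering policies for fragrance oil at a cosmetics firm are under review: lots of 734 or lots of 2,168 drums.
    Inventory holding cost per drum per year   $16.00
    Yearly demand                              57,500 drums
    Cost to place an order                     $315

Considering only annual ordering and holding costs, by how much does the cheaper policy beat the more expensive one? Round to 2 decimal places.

$4,849.96

TC(Q) = (D/Q)S + (Q/2)H
TC(734) = (57,500/734)×315 + (734/2)×16 = $30,548.43
TC(2,168) = (57,500/2,168)×315 + (2,168/2)×16 = $25,698.47
|ΔTC| = |$30,548.43 − $25,698.47| = $4,849.96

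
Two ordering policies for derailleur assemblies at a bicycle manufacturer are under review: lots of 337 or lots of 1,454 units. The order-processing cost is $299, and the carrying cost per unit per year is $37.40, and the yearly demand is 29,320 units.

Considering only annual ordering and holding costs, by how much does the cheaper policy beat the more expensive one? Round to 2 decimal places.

TC(Q) = (D/Q)S + (Q/2)H
TC(337) = (29,320/337)×299 + (337/2)×37.4 = $32,315.79
TC(1,454) = (29,320/1,454)×299 + (1,454/2)×37.4 = $33,219.15
Lots of 337 are cheaper by $903.37.

$903.37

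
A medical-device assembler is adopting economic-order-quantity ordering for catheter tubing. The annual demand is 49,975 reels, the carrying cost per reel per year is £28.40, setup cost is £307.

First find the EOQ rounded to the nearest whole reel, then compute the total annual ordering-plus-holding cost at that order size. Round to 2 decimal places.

£29,520.23

Optimal lot size Q* = (2 × 49,975 × £307 / £28.4)^½ ≈ 1,039.44 → Q = 1,039 reels
Orders/yr = 49,975/1,039 = 48.099; ordering cost = 48.099 × £307 = £14,766.43
Average inventory = 1,039/2 = 519.5; holding cost = 519.5 × £28.4 = £14,753.80
Total = £14,766.43 + £14,753.80 = £29,520.23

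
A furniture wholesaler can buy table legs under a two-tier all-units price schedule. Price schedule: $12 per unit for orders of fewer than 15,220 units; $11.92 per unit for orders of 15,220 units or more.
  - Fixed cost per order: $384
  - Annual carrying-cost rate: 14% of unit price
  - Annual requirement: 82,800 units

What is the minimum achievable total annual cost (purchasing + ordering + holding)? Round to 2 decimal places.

H₁ = 14%×$12 = $1.6800;  H₂ = 14%×$11.92 = $1.6688
EOQ₁ = √(2×82,800×384/1.6800) = 6,152.35  (< 15,220, feasible at tier 1)
EOQ₂ = √(2×82,800×384/1.6688) = 6,172.96  (< 15,220 → use Q = 15,220 at tier-2 price)
TC(tier 1 (EOQ₁), Q≈6,152.4) = $1,003,935.95
TC(tier 2, Q≈15,220.0) = $1,001,764.61
Minimum at tier 2: $1,001,764.61

$1,001,764.61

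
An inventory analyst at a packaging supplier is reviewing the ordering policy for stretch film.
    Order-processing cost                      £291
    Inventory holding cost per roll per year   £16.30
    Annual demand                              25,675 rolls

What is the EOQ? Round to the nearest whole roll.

Optimal lot size Q* = (2 × 25,675 × £291 / £16.3)^½ ≈ 957.47

957 rolls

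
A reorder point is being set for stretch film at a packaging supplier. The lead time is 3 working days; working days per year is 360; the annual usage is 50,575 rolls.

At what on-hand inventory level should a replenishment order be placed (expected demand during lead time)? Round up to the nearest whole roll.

Daily demand d = 50,575 / 360 = 140.486 rolls/day
Demand during lead time = 140.486 × 3 = 421.46
Reorder point = 421.46 → round up

422 rolls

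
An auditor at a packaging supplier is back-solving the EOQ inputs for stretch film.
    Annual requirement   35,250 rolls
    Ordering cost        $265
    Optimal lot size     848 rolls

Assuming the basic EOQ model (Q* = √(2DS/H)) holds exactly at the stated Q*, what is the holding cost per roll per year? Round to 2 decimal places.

$25.98

From Q* = √(2DS/H) ⇒ Q*² = 2DS/H.
H = 2DS / Q² = 2 × 35,250 × 265 / 848² = 25.9802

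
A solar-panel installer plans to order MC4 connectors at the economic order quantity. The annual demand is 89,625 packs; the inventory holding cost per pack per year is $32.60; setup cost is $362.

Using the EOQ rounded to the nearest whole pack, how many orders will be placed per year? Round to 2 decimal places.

63.52 orders per year

EOQ = √(2DS/H) = √(2 × 89,625 × 362 / 32.6)
    = √(1,990,444.79) ≈ 1,410.83 → Q = 1,411
Orders per year = D/Q = 89,625 / 1,411 = 63.519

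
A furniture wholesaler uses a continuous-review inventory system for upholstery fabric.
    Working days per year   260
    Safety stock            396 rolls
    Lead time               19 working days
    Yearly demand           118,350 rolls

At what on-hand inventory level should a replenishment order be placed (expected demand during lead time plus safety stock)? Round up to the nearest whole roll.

9,045 rolls

Daily demand d = 118,350 / 260 = 455.192 rolls/day
Demand during lead time = 455.192 × 19 = 8,648.65
Reorder point = 8,648.65 + 396 = 9,044.65 → round up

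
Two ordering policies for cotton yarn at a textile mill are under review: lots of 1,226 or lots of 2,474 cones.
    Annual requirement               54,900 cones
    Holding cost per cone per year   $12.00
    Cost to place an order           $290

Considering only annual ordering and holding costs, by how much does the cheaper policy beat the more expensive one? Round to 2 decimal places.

$937.19

For each Q, cost = (D/Q)·S + (Q/2)·H.
TC(1,226) = (54,900/1,226)×290 + (1,226/2)×12 = $20,342.13
TC(2,474) = (54,900/2,474)×290 + (2,474/2)×12 = $21,279.33
Cheaper: Q = 1,226.  Difference = $937.19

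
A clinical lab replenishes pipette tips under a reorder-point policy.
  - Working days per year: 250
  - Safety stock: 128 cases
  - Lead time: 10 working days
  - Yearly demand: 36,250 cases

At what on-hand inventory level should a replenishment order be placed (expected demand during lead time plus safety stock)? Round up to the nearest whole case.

Daily demand d = 36,250 / 250 = 145.000 cases/day
Demand during lead time = 145.000 × 10 = 1,450.00
Reorder point = 1,450.00 + 128 = 1,578.00 → round up

1,578 cases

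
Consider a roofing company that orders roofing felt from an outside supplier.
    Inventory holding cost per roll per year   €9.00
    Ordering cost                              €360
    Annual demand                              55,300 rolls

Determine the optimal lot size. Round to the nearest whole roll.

2,103 rolls

2DS/H = 2·55,300·360/9 = 4,424,000.00
EOQ = √4,424,000.00 ≈ 2,103.33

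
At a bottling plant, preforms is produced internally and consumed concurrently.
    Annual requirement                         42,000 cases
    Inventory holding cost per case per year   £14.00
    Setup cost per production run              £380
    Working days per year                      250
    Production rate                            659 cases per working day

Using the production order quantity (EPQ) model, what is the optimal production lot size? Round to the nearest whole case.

1,749 cases

d = 42,000/250 = 168.0000 cases/day;  effective holding cost H(1 − d/p) = 14·(1 − 168.0000/659) = 10.43096
Q* = √(2DS / H_eff) = √(2·42,000·380 / 10.43096) ≈ 1,749.32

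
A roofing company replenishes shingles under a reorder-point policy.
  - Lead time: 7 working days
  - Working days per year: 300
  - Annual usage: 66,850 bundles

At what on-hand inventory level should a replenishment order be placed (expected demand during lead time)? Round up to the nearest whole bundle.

1,560 bundles

Daily demand d = 66,850 / 300 = 222.833 bundles/day
Demand during lead time = 222.833 × 7 = 1,559.83
Reorder point = 1,559.83 → round up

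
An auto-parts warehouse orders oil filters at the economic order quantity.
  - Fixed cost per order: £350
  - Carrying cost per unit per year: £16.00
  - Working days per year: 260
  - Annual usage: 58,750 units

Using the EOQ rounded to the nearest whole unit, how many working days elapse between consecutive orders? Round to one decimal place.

Q* = √(2·D·S / H) = √(2·58,750·350 / 16) = √2,570,312.5 ≈ 1,603.22 → Q = 1,603 units
Days between orders = 260 / (D/Q) = 260 / 36.650 ≈ 7.094

7.1 days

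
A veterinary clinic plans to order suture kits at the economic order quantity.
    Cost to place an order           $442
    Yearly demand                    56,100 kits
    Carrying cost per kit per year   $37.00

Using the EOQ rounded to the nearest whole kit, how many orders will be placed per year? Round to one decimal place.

48.4 orders per year

2DS/H = 2·56,100·442/37 = 1,340,335.14
EOQ = √1,340,335.14 ≈ 1,157.73 → Q = 1,158
N = D/Q = 56,100/1,158 ≈ 48.446 orders/yr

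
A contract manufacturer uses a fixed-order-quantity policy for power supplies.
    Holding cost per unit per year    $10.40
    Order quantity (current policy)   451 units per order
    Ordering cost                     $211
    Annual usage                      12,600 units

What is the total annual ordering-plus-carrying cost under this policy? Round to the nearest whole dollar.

$8,240

Orders/yr = 12,600/451 = 27.938; ordering cost = 27.938 × $211 = $5,894.90
Average inventory = 451/2 = 225.5; holding cost = 225.5 × $10.4 = $2,345.20
Total = $5,894.90 + $2,345.20 = $8,240.10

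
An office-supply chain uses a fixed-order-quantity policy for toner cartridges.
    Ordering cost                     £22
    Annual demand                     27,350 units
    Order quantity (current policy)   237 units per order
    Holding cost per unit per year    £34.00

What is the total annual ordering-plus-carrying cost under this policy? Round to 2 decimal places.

Ordering: D/Q × S = 27,350/237 × £22 = £2,538.82
Holding:  Q/2 × H = 237/2 × £34 = £4,029.00
Total = £2,538.82 + £4,029.00 = £6,567.82

£6,567.82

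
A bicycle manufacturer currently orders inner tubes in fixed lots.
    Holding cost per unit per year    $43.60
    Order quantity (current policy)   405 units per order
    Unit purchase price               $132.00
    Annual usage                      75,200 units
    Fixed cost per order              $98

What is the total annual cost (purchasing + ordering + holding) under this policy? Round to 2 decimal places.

Ordering: D/Q × S = 75,200/405 × $98 = $18,196.54
Holding:  Q/2 × H = 405/2 × $43.6 = $8,829.00
Purchase cost = D·C = 75,200 × 132 = $9,926,400.00
Total = $18,196.54 + $8,829.00 + $9,926,400.00 = $9,953,425.54

$9,953,425.54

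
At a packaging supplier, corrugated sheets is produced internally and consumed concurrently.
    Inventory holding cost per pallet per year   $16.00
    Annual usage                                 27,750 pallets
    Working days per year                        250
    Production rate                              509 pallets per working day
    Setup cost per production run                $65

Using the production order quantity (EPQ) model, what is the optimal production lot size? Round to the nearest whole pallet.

537 pallets

d = 27,750/250 = 111.0000 pallets/day;  effective holding cost H(1 − d/p) = 16·(1 − 111.0000/509) = 12.51081
Q* = √(2DS / H_eff) = √(2·27,750·65 / 12.51081) ≈ 536.98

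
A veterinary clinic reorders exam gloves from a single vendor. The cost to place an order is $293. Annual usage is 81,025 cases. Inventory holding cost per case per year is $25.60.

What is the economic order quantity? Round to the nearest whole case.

1,362 cases

EOQ = √(2DS/H) = √(2 × 81,025 × 293 / 25.6)
    = √(1,854,712.89) ≈ 1,361.88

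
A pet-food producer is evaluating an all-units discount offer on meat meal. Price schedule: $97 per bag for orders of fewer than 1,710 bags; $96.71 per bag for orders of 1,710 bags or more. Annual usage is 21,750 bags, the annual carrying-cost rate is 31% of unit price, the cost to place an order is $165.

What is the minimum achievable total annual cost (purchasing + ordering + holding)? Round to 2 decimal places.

H₁ = 31%×$97 = $30.0700;  H₂ = 31%×$96.71 = $29.9801
EOQ₁ = √(2×21,750×165/30.0700) = 488.56  (< 1,710, feasible at tier 1)
EOQ₂ = √(2×21,750×165/29.9801) = 489.29  (< 1,710 → use Q = 1,710 at tier-2 price)
TC(tier 1 (EOQ₁), Q≈488.6) = $2,124,441.07
TC(tier 2, Q≈1,710.0) = $2,131,174.17
Minimum at tier 1 (EOQ₁): $2,124,441.07

$2,124,441.07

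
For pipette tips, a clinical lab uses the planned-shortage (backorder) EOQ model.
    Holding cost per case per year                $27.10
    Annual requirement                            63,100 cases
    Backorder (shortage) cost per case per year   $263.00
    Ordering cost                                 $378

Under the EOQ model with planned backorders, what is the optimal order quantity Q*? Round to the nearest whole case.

1,393 cases

Q* = √(2DS/H) · √((H + b)/b)
   = √(2 × 63,100 × 378 / 27.1) · √((27.1 + 263) / 263)
   = 1,326.756 × 1.0503 ≈ 1,393.44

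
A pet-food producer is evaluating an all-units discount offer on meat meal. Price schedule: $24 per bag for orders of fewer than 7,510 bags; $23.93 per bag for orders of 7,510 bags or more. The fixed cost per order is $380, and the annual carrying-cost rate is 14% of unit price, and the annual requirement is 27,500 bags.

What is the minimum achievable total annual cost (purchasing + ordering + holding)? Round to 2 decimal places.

$668,379.98

H₁ = 14%×$24 = $3.3600;  H₂ = 14%×$23.93 = $3.3502
EOQ₁ = √(2×27,500×380/3.3600) = 2,494.04  (< 7,510, feasible at tier 1)
EOQ₂ = √(2×27,500×380/3.3502) = 2,497.69  (< 7,510 → use Q = 7,510 at tier-2 price)
TC(tier 1 (EOQ₁), Q≈2,494.0) = $668,379.98
TC(tier 2, Q≈7,510.0) = $672,046.48
Minimum at tier 1 (EOQ₁): $668,379.98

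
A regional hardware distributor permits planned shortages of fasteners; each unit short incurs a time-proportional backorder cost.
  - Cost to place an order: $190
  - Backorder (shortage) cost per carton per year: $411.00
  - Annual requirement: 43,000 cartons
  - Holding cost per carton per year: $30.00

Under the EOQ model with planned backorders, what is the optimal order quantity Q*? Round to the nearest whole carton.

Basic EOQ = √(2·43,000·190/30) = 738.015
Backorder adjustment √((H+b)/b) = √((30+411)/411) = 1.0359
Q* = 738.015 × 1.0359 ≈ 764.48

764 cartons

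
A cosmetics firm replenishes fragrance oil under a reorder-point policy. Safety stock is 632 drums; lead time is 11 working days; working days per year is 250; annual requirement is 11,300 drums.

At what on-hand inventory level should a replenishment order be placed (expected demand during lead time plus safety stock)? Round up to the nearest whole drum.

Daily demand d = 11,300 / 250 = 45.200 drums/day
Demand during lead time = 45.200 × 11 = 497.20
Reorder point = 497.20 + 632 = 1,129.20 → round up

1,130 drums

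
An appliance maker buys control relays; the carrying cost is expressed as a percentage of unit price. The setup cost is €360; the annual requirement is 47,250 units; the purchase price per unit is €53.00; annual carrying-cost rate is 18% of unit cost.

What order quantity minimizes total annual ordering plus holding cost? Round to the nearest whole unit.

Holding cost per unit per year: H = 18% × €53 = €9.5400
Optimal lot size Q* = (2 × 47,250 × €360 / €9.54)^½ ≈ 1,888.40

1,888 units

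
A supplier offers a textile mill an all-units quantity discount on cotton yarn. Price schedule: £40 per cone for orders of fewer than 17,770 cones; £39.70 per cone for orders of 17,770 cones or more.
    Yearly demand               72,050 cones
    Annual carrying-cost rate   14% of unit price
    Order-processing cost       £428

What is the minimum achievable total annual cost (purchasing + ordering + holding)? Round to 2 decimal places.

£2,900,584.37

H₁ = 14%×£40 = £5.6000;  H₂ = 14%×£39.70 = £5.5580
EOQ₁ = √(2×72,050×428/5.6000) = 3,318.64  (< 17,770, feasible at tier 1)
EOQ₂ = √(2×72,050×428/5.5580) = 3,331.15  (< 17,770 → use Q = 17,770 at tier-2 price)
TC(tier 1 (EOQ₁), Q≈3,318.6) = £2,900,584.37
TC(tier 2, Q≈17,770.0) = £2,911,503.19
Minimum at tier 1 (EOQ₁): £2,900,584.37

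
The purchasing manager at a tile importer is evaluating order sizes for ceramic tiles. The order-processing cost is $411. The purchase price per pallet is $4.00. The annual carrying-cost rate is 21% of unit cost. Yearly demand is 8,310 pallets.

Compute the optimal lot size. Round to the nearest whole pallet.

2,852 pallets

Holding cost per pallet per year: H = 21% × $4 = $0.8400
2DS/H = 2·8,310·411/0.84 = 8,131,928.57
EOQ = √8,131,928.57 ≈ 2,851.65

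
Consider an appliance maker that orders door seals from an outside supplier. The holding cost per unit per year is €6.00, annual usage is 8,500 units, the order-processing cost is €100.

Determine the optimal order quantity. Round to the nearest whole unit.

532 units

2DS/H = 2·8,500·100/6 = 283,333.33
EOQ = √283,333.33 ≈ 532.29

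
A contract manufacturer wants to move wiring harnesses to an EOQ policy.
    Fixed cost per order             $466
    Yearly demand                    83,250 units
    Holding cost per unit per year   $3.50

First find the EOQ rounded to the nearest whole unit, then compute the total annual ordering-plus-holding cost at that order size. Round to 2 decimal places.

2DS/H = 2·83,250·466/3.5 = 22,168,285.71
EOQ = √22,168,285.71 ≈ 4,708.32 → Q = 4,708 units
Orders/yr = 83,250/4,708 = 17.683; ordering cost = 17.683 × $466 = $8,240.12
Average inventory = 4,708/2 = 2354; holding cost = 2354 × $3.5 = $8,239.00
Total = $8,240.12 + $8,239.00 = $16,479.12

$16,479.12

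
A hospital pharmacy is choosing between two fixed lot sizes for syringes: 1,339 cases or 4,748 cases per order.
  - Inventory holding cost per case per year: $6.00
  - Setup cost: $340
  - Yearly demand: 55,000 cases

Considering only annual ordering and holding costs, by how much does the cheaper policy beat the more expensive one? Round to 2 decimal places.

$199.85

For each Q, cost = (D/Q)·S + (Q/2)·H.
TC(1,339) = (55,000/1,339)×340 + (1,339/2)×6 = $17,982.65
TC(4,748) = (55,000/4,748)×340 + (4,748/2)×6 = $18,182.50
|ΔTC| = |$17,982.65 − $18,182.50| = $199.85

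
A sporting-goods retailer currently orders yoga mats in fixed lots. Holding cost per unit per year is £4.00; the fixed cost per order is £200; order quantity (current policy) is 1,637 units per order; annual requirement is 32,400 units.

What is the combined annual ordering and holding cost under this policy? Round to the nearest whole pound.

Annual ordering cost = (D/Q)·S = (32,400/1,637) × 200 = £3,958.46
Annual holding cost  = (Q/2)·H = (1,637/2) × 4 = £3,274.00
Total = £3,958.46 + £3,274.00 = £7,232.46

£7,232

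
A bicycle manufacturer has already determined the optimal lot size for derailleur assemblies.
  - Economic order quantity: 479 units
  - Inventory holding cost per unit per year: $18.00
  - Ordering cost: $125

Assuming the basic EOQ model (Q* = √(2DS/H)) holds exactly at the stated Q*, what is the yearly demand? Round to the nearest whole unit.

16,520 units per year

EOQ relation: Q² = 2DS/H, so rearrange for the unknown.
D = Q²H / (2S) = 479² × 18 / (2 × 125) = 16,519.75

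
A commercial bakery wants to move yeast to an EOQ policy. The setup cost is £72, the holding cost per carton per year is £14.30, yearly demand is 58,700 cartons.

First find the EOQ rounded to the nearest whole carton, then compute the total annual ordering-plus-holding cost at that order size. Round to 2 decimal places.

£10,994.32

2DS/H = 2·58,700·72/14.3 = 591,104.90
EOQ = √591,104.90 ≈ 768.83 → Q = 769 cartons
Ordering: D/Q × S = 58,700/769 × £72 = £5,495.97
Holding:  Q/2 × H = 769/2 × £14.3 = £5,498.35
Total = £5,495.97 + £5,498.35 = £10,994.32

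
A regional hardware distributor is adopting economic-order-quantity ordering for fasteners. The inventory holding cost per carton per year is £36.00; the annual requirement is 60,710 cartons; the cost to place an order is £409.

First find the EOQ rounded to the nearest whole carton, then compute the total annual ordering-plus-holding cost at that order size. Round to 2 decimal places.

£42,282.25

EOQ = √(2DS/H) = √(2 × 60,710 × 409 / 36)
    = √(1,379,466.11) ≈ 1,174.51 → Q = 1,175 cartons
Ordering: D/Q × S = 60,710/1,175 × £409 = £21,132.25
Holding:  Q/2 × H = 1,175/2 × £36 = £21,150.00
Total = £21,132.25 + £21,150.00 = £42,282.25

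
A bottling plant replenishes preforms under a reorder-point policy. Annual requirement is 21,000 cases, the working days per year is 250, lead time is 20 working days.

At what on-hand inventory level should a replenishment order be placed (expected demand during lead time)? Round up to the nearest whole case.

Daily demand d = 21,000 / 250 = 84.000 cases/day
Demand during lead time = 84.000 × 20 = 1,680.00
Reorder point = 1,680.00 → round up

1,680 cases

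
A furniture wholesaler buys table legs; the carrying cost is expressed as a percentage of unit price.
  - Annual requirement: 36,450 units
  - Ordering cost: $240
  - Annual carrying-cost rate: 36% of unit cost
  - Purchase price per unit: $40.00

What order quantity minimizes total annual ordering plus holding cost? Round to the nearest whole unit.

Carrying cost H = $40 × 36% = $14.4000/unit/yr
Q* = √(2·D·S / H) = √(2·36,450·240 / 14.4) = √1,215,000.0 ≈ 1,102.27

1,102 units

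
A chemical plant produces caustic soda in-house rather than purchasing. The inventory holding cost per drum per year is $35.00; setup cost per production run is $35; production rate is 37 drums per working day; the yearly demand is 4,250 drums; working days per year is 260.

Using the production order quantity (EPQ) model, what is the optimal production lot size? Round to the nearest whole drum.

123 drums

d = 4,250/260 = 16.3462 drums/day;  effective holding cost H(1 − d/p) = 35·(1 − 16.3462/37) = 19.53742
Q* = √(2DS / H_eff) = √(2·4,250·35 / 19.53742) ≈ 123.40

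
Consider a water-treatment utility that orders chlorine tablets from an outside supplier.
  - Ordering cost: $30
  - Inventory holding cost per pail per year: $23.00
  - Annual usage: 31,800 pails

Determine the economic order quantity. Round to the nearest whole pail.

Optimal lot size Q* = (2 × 31,800 × $30 / $23)^½ ≈ 288.02

288 pails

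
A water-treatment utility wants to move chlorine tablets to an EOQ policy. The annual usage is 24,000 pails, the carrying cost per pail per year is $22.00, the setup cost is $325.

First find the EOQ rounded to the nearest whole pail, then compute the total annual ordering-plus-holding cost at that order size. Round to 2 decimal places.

$18,525.66

EOQ = √(2DS/H) = √(2 × 24,000 × 325 / 22)
    = √(709,090.91) ≈ 842.08 → Q = 842 pails
Annual ordering cost = (D/Q)·S = (24,000/842) × 325 = $9,263.66
Annual holding cost  = (Q/2)·H = (842/2) × 22 = $9,262.00
Total = $9,263.66 + $9,262.00 = $18,525.66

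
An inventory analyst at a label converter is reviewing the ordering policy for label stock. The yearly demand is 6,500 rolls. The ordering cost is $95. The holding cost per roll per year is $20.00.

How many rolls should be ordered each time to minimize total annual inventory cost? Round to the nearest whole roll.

248 rolls

Q* = √(2·D·S / H) = √(2·6,500·95 / 20) = √61,750.0 ≈ 248.50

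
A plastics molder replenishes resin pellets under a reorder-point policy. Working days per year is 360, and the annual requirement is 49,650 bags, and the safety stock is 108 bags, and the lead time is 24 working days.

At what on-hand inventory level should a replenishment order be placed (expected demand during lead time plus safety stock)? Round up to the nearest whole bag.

3,418 bags

Daily demand d = 49,650 / 360 = 137.917 bags/day
Demand during lead time = 137.917 × 24 = 3,310.00
Reorder point = 3,310.00 + 108 = 3,418.00 → round up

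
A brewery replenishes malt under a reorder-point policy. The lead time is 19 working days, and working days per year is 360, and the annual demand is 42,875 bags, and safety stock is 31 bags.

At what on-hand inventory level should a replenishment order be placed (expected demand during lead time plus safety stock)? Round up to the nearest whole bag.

Daily demand d = 42,875 / 360 = 119.097 bags/day
Demand during lead time = 119.097 × 19 = 2,262.85
Reorder point = 2,262.85 + 31 = 2,293.85 → round up

2,294 bags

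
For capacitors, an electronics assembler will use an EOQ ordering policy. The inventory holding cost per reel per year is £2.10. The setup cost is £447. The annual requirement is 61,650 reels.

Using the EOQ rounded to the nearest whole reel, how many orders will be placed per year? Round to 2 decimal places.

Q* = √(2·D·S / H) = √(2·61,650·447 / 2.1) = √26,245,285.7 ≈ 5,123.02 → Q = 5,123
N = D/Q = 61,650/5,123 ≈ 12.034 orders/yr

12.03 orders per year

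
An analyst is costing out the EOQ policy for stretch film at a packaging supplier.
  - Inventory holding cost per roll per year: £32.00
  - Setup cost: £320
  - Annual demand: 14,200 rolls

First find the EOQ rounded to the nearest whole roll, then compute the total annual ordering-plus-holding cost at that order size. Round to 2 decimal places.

2DS/H = 2·14,200·320/32 = 284,000.00
EOQ = √284,000.00 ≈ 532.92 → Q = 533 rolls
Annual ordering cost = (D/Q)·S = (14,200/533) × 320 = £8,525.33
Annual holding cost  = (Q/2)·H = (533/2) × 32 = £8,528.00
Total = £8,525.33 + £8,528.00 = £17,053.33

£17,053.33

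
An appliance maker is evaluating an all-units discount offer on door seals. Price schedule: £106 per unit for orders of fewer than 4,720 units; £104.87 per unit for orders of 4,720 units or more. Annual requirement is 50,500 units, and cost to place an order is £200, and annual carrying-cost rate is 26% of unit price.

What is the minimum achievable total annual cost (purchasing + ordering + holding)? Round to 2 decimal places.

£5,362,423.06

H₁ = 26%×£106 = £27.5600;  H₂ = 26%×£104.87 = £27.2662
EOQ₁ = √(2×50,500×200/27.5600) = 856.12  (< 4,720, feasible at tier 1)
EOQ₂ = √(2×50,500×200/27.2662) = 860.72  (< 4,720 → use Q = 4,720 at tier-2 price)
TC(tier 1 (EOQ₁), Q≈856.1) = £5,376,594.75
TC(tier 2, Q≈4,720.0) = £5,362,423.06
Minimum at tier 2: £5,362,423.06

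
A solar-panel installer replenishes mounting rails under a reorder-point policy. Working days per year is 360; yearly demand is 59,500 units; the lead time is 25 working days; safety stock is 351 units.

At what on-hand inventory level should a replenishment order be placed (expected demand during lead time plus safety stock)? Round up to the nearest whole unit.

Daily demand d = 59,500 / 360 = 165.278 units/day
Demand during lead time = 165.278 × 25 = 4,131.94
Reorder point = 4,131.94 + 351 = 4,482.94 → round up

4,483 units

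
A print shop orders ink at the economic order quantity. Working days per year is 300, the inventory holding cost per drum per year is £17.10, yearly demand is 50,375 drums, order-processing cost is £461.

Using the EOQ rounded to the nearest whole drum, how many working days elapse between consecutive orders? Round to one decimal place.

9.8 days

EOQ = √(2DS/H) = √(2 × 50,375 × 461 / 17.1)
    = √(2,716,125.73) ≈ 1,648.07 → Q = 1,648 drums
T = Q/D × 300 days = 1,648/50,375 × 300 = 9.814 days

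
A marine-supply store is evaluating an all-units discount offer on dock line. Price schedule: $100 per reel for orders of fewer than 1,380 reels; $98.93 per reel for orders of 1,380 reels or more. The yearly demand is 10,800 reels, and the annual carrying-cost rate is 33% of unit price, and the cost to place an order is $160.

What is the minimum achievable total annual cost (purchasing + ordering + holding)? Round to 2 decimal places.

H₁ = 33%×$100 = $33.0000;  H₂ = 33%×$98.93 = $32.6469
EOQ₁ = √(2×10,800×160/33.0000) = 323.62  (< 1,380, feasible at tier 1)
EOQ₂ = √(2×10,800×160/32.6469) = 325.36  (< 1,380 → use Q = 1,380 at tier-2 price)
TC(tier 1 (EOQ₁), Q≈323.6) = $1,090,679.33
TC(tier 2, Q≈1,380.0) = $1,092,222.53
Minimum at tier 1 (EOQ₁): $1,090,679.33

$1,090,679.33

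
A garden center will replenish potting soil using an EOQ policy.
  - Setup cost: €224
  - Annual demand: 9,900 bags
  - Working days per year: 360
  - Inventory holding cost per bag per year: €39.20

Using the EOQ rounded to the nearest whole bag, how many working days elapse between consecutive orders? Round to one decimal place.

12.2 days

Q* = √(2·D·S / H) = √(2·9,900·224 / 39.2) = √113,142.9 ≈ 336.37 → Q = 336 bags
Cycle time = (working days × Q)/D = (360 × 336) / 9,900 = 12.218 days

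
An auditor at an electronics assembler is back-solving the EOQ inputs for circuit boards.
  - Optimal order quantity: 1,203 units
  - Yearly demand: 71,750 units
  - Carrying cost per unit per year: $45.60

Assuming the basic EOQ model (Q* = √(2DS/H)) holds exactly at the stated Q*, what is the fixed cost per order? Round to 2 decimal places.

$459.88

EOQ relation: Q² = 2DS/H, so rearrange for the unknown.
S = Q²H / (2D) = 1,203² × 45.6 / (2 × 71,750) = 459.8797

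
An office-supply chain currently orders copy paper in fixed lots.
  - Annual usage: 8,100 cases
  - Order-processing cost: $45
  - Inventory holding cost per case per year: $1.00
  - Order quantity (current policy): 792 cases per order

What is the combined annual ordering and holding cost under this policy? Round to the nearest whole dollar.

$856

Ordering: D/Q × S = 8,100/792 × $45 = $460.23
Holding:  Q/2 × H = 792/2 × $1 = $396.00
Total = $460.23 + $396.00 = $856.23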